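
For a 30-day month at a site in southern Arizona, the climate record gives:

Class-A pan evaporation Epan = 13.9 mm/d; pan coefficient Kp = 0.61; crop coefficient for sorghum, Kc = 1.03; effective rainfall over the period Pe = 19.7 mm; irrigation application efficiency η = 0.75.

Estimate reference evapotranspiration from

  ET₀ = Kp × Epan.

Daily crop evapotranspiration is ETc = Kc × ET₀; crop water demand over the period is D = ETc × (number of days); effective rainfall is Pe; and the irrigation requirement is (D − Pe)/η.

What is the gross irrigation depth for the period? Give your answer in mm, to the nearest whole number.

ET₀ = 0.61 × 13.9 = 8.4790 mm/d
ETc = Kc × ET₀ = 1.03 × 8.4790 = 8.7334 mm/d
Crop demand D = ETc × 30 d = 8.7334 × 30 = 262.002 mm
D − Pe = 262.002 − 19.7 = 242.302 mm
Gross irrigation = 242.302 / 0.75 = 323.069 mm

323 mm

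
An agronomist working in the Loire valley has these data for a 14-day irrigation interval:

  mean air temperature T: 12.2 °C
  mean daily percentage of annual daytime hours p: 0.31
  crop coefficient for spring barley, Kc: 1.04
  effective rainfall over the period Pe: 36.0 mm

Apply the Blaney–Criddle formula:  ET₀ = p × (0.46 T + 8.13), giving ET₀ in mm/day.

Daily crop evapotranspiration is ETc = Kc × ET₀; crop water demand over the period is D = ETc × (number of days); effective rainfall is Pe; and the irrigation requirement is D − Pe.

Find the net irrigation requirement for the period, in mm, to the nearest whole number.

26 mm

ET₀ = 0.31 × (0.46 × 12.2 + 8.13) = 0.31 × 13.742 = 4.2600 mm/d
ETc = Kc × ET₀ = 1.04 × 4.2600 = 4.4304 mm/d
Crop demand D = ETc × 14 d = 4.4304 × 14 = 62.026 mm
D − Pe = 62.026 − 36.0 = 26.026 mm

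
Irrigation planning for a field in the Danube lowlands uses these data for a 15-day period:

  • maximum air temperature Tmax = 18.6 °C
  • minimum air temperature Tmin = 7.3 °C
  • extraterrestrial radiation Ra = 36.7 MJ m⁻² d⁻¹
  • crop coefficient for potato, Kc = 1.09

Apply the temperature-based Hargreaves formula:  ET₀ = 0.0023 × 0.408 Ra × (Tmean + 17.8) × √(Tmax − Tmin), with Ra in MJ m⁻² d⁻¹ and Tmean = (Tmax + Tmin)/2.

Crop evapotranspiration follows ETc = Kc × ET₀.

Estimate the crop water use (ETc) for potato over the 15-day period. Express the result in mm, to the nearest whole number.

58 mm

Tmean = (18.6 + 7.3)/2 = 12.95 °C
0.408 Ra = 0.408 × 36.7 = 14.9736 mm/d equivalent
ET₀ = 0.0023 × 14.9736 × (12.95 + 17.8) × √11.3 = 0.0023 × 14.9736 × 30.75 × 3.3615 = 3.5599 mm/d
ETc = Kc × ET₀ = 1.09 × 3.5599 = 3.8803 mm/d
Over 15 days: 3.8803 × 15 = 58.205 mm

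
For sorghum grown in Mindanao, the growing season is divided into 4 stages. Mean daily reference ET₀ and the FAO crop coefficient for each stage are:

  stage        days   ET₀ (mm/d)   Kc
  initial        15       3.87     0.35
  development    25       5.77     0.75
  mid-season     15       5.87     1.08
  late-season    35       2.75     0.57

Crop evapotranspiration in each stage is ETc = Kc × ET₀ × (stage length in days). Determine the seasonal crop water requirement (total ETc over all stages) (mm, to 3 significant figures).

278 mm

initial: 0.35 × 3.87 × 15 = 20.32 mm
development: 0.75 × 5.77 × 25 = 108.19 mm
mid-season: 1.08 × 5.87 × 15 = 95.09 mm
late-season: 0.57 × 2.75 × 35 = 54.86 mm
Seasonal total = 278.46 mm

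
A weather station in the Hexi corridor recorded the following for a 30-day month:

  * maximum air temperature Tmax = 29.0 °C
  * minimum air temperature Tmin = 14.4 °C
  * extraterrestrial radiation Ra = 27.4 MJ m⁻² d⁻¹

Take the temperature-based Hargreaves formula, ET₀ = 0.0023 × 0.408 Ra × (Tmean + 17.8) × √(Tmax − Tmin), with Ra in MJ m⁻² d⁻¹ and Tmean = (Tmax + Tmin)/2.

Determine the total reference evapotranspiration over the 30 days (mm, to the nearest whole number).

Tmean = (29.0 + 14.4)/2 = 21.70 °C
0.408 Ra = 0.408 × 27.4 = 11.1792 mm/d equivalent
ET₀ = 0.0023 × 11.1792 × (21.70 + 17.8) × √14.6 = 0.0023 × 11.1792 × 39.50 × 3.8210 = 3.8807 mm/d
Over 30 days: 3.8807 × 30 = 116.421 mm

116 mm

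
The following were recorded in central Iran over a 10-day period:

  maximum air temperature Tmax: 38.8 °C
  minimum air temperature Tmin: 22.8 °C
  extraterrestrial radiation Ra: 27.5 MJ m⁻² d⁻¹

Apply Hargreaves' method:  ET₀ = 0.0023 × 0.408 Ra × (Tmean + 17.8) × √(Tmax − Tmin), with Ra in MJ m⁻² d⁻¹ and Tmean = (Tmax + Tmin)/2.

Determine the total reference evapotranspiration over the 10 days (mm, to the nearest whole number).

Tmean = (38.8 + 22.8)/2 = 30.80 °C
0.408 Ra = 0.408 × 27.5 = 11.2200 mm/d equivalent
ET₀ = 0.0023 × 11.2200 × (30.80 + 17.8) × √16.0 = 0.0023 × 11.2200 × 48.60 × 4.0000 = 5.0167 mm/d
Over 10 days: 5.0167 × 10 = 50.167 mm

50 mm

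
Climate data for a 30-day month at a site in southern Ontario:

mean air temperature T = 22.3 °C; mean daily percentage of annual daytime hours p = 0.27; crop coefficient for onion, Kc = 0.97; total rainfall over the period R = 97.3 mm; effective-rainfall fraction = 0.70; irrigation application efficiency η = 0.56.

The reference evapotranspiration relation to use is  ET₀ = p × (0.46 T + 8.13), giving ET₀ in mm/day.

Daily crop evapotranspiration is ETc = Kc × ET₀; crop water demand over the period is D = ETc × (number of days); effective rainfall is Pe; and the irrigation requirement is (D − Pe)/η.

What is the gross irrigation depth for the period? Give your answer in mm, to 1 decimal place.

136.4 mm

ET₀ = 0.27 × (0.46 × 22.3 + 8.13) = 0.27 × 18.388 = 4.9648 mm/d
ETc = Kc × ET₀ = 0.97 × 4.9648 = 4.8159 mm/d
Crop demand D = ETc × 30 d = 4.8159 × 30 = 144.477 mm
Pe = 0.70 × 97.3 = 68.110 mm
D − Pe = 144.477 − 68.110 = 76.367 mm
Gross irrigation = 76.367 / 0.56 = 136.370 mm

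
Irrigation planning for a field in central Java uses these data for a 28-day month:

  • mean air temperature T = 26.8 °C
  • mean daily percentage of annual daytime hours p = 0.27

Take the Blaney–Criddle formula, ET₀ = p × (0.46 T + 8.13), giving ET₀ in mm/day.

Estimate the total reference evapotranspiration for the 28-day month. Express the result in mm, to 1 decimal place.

154.7 mm

ET₀ = 0.27 × (0.46 × 26.8 + 8.13) = 0.27 × 20.458 = 5.5237 mm/d
Monthly total = 5.5237 × 28 = 154.664 mm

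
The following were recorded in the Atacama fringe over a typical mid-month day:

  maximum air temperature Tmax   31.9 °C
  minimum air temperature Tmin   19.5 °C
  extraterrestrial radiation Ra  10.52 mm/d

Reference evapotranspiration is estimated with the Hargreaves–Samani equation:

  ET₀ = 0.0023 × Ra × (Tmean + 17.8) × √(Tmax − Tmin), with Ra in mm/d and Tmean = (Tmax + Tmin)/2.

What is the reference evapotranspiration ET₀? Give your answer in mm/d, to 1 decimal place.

Tmean = (31.9 + 19.5)/2 = 25.70 °C
ET₀ = 0.0023 × 10.52 × (25.70 + 17.8) × √12.4 = 0.0023 × 10.52 × 43.50 × 3.5214 = 3.7064 mm/d

3.7 mm/d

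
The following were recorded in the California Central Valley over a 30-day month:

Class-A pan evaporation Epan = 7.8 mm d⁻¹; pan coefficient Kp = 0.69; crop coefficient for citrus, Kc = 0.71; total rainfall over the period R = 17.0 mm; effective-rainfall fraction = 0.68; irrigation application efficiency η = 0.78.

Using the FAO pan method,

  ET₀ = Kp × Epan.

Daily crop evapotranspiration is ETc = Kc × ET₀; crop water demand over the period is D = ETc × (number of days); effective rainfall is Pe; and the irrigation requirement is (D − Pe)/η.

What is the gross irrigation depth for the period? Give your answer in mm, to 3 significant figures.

ET₀ = 0.69 × 7.8 = 5.3820 mm/d
ETc = Kc × ET₀ = 0.71 × 5.3820 = 3.8212 mm/d
Crop demand D = ETc × 30 d = 3.8212 × 30 = 114.636 mm
Pe = 0.68 × 17.0 = 11.560 mm
D − Pe = 114.636 − 11.560 = 103.076 mm
Gross irrigation = 103.076 / 0.78 = 132.149 mm

132 mm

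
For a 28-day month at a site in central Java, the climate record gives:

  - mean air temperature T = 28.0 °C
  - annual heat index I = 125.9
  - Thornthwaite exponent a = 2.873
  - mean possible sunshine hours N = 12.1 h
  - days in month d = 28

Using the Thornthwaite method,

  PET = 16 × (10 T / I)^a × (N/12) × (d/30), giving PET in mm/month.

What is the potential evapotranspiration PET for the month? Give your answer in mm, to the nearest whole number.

10T/I = 10 × 28.0 / 125.9 = 2.2240
(10T/I)^a = 2.2240^2.873 = 9.9384
Uncorrected PET = 16 × 9.9384 = 159.014 mm
Correction = (N/12)(d/30) = (12.1/12)(28/30) = 0.9411
PET = 159.014 × 0.9411 = 149.648 mm/month

150 mm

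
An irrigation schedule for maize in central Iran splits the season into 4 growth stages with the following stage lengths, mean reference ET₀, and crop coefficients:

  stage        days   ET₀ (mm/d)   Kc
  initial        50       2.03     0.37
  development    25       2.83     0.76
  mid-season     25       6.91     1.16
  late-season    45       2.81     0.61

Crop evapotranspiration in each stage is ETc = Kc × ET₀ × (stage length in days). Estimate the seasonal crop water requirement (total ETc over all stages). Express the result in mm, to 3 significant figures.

initial: 0.37 × 2.03 × 50 = 37.56 mm
development: 0.76 × 2.83 × 25 = 53.77 mm
mid-season: 1.16 × 6.91 × 25 = 200.39 mm
late-season: 0.61 × 2.81 × 45 = 77.13 mm
Seasonal total = 368.85 mm

369 mm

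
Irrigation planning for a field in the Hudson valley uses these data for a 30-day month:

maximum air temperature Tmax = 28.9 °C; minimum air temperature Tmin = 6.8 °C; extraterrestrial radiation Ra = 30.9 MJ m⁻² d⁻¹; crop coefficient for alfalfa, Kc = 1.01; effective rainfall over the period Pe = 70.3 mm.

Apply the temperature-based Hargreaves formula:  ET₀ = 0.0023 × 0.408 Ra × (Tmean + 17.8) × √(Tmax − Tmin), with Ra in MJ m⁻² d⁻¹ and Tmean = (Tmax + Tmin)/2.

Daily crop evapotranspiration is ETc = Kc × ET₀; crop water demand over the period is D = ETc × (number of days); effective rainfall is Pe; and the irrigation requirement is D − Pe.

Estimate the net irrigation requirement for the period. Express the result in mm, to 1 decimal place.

Tmean = (28.9 + 6.8)/2 = 17.85 °C
0.408 Ra = 0.408 × 30.9 = 12.6072 mm/d equivalent
ET₀ = 0.0023 × 12.6072 × (17.85 + 17.8) × √22.1 = 0.0023 × 12.6072 × 35.65 × 4.7011 = 4.8597 mm/d
ETc = Kc × ET₀ = 1.01 × 4.8597 = 4.9083 mm/d
Crop demand D = ETc × 30 d = 4.9083 × 30 = 147.249 mm
D − Pe = 147.249 − 70.3 = 76.949 mm

76.9 mm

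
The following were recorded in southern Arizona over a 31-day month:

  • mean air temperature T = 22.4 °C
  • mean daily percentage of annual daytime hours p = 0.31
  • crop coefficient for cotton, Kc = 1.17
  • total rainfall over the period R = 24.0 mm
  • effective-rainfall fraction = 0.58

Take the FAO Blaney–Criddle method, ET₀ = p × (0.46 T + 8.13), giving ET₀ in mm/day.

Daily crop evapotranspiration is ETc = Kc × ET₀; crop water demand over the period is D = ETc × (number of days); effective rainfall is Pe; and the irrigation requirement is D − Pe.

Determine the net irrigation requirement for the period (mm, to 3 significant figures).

193 mm

ET₀ = 0.31 × (0.46 × 22.4 + 8.13) = 0.31 × 18.434 = 5.7145 mm/d
ETc = Kc × ET₀ = 1.17 × 5.7145 = 6.6860 mm/d
Crop demand D = ETc × 31 d = 6.6860 × 31 = 207.266 mm
Pe = 0.58 × 24.0 = 13.920 mm
D − Pe = 207.266 − 13.920 = 193.346 mm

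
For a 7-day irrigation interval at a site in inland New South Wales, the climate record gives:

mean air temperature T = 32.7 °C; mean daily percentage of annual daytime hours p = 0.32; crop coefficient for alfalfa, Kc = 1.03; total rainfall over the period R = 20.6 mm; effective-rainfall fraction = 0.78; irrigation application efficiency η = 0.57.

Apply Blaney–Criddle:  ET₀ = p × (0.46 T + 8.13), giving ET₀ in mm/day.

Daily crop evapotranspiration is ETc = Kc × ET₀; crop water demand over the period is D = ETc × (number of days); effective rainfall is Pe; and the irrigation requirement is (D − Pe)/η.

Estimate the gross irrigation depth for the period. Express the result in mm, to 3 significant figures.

ET₀ = 0.32 × (0.46 × 32.7 + 8.13) = 0.32 × 23.172 = 7.4150 mm/d
ETc = Kc × ET₀ = 1.03 × 7.4150 = 7.6375 mm/d
Crop demand D = ETc × 7 d = 7.6375 × 7 = 53.463 mm
Pe = 0.78 × 20.6 = 16.068 mm
D − Pe = 53.463 − 16.068 = 37.395 mm
Gross irrigation = 37.395 / 0.57 = 65.605 mm

65.6 mm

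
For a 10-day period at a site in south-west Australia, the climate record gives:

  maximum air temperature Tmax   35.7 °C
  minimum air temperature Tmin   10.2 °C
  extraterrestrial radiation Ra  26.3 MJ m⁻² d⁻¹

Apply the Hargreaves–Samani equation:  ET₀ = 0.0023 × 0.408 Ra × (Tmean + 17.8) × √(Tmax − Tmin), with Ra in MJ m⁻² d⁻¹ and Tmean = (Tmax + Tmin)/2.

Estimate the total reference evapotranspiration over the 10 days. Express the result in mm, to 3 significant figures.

Tmean = (35.7 + 10.2)/2 = 22.95 °C
0.408 Ra = 0.408 × 26.3 = 10.7304 mm/d equivalent
ET₀ = 0.0023 × 10.7304 × (22.95 + 17.8) × √25.5 = 0.0023 × 10.7304 × 40.75 × 5.0498 = 5.0786 mm/d
Over 10 days: 5.0786 × 10 = 50.786 mm

50.8 mm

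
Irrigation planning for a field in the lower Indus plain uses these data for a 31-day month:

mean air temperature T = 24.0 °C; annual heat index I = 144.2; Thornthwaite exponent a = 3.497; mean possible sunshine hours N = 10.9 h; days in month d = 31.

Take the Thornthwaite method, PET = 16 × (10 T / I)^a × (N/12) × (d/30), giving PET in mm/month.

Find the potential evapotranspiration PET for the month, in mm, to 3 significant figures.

10T/I = 10 × 24.0 / 144.2 = 1.6644
(10T/I)^a = 1.6644^3.497 = 5.9393
Uncorrected PET = 16 × 5.9393 = 95.029 mm
Correction = (N/12)(d/30) = (10.9/12)(31/30) = 0.9386
PET = 95.029 × 0.9386 = 89.194 mm/month

89.2 mm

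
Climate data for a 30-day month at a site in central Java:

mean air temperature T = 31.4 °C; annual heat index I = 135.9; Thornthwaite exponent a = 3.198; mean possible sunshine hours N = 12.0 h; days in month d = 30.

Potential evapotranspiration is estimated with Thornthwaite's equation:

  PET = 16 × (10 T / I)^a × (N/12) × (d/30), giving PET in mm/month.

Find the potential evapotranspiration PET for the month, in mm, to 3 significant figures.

233 mm

10T/I = 10 × 31.4 / 135.9 = 2.3105
(10T/I)^a = 2.3105^3.198 = 14.5590
Uncorrected PET = 16 × 14.5590 = 232.944 mm
Correction = (N/12)(d/30) = (12.0/12)(30/30) = 1.0000
PET = 232.944 × 1.0000 = 232.944 mm/month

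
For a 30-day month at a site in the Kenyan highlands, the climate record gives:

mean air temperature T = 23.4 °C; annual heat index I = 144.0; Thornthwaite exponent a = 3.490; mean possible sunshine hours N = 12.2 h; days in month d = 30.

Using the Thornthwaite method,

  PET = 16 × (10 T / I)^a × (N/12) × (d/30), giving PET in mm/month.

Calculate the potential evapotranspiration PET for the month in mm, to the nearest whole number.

89 mm

10T/I = 10 × 23.4 / 144.0 = 1.6250
(10T/I)^a = 1.6250^3.490 = 5.4435
Uncorrected PET = 16 × 5.4435 = 87.096 mm
Correction = (N/12)(d/30) = (12.2/12)(30/30) = 1.0167
PET = 87.096 × 1.0167 = 88.551 mm/month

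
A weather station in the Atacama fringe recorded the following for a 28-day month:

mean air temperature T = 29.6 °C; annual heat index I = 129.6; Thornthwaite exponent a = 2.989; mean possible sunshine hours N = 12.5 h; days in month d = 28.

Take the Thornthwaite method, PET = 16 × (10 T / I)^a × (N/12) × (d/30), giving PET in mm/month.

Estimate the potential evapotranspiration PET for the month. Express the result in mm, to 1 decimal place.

183.7 mm

10T/I = 10 × 29.6 / 129.6 = 2.2840
(10T/I)^a = 2.2840^2.989 = 11.8071
Uncorrected PET = 16 × 11.8071 = 188.914 mm
Correction = (N/12)(d/30) = (12.5/12)(28/30) = 0.9722
PET = 188.914 × 0.9722 = 183.662 mm/month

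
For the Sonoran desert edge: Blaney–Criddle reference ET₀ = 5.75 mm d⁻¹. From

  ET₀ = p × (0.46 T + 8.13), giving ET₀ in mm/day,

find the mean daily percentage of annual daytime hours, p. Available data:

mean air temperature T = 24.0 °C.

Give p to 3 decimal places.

p = ET₀ / (0.46 T + 8.13) = 5.75 / (0.46 × 24.0 + 8.13) = 5.75 / 19.170 = 0.2999

0.300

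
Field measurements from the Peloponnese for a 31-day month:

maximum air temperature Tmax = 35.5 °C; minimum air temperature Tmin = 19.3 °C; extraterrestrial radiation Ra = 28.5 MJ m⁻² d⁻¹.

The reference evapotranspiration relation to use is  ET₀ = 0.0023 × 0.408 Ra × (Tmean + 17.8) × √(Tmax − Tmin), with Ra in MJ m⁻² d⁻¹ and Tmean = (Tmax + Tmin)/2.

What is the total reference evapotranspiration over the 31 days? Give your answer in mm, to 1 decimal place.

150.8 mm

Tmean = (35.5 + 19.3)/2 = 27.40 °C
0.408 Ra = 0.408 × 28.5 = 11.6280 mm/d equivalent
ET₀ = 0.0023 × 11.6280 × (27.40 + 17.8) × √16.2 = 0.0023 × 11.6280 × 45.20 × 4.0249 = 4.8655 mm/d
Over 31 days: 4.8655 × 31 = 150.831 mm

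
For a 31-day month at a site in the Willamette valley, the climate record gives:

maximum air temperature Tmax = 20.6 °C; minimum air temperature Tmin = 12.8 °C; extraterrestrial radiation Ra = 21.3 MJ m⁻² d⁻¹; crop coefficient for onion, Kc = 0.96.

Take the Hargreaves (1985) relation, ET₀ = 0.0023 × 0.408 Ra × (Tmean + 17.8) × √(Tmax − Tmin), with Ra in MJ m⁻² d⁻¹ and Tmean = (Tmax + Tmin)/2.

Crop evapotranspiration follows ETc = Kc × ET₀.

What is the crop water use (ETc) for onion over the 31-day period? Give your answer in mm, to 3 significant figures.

Tmean = (20.6 + 12.8)/2 = 16.70 °C
0.408 Ra = 0.408 × 21.3 = 8.6904 mm/d equivalent
ET₀ = 0.0023 × 8.6904 × (16.70 + 17.8) × √7.8 = 0.0023 × 8.6904 × 34.50 × 2.7928 = 1.9259 mm/d
ETc = Kc × ET₀ = 0.96 × 1.9259 = 1.8489 mm/d
Over 31 days: 1.8489 × 31 = 57.316 mm

57.3 mm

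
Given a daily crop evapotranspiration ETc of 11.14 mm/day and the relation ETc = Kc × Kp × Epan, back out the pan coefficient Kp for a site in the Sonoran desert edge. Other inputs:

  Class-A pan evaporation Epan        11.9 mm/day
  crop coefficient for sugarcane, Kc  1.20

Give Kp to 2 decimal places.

0.78

ETc = Kc × Kp × Epan  ⇒  Kp = ETc / (Kc × Epan)
Kp = 11.14 / (1.20 × 11.9) = 11.14 / 14.280 = 0.7801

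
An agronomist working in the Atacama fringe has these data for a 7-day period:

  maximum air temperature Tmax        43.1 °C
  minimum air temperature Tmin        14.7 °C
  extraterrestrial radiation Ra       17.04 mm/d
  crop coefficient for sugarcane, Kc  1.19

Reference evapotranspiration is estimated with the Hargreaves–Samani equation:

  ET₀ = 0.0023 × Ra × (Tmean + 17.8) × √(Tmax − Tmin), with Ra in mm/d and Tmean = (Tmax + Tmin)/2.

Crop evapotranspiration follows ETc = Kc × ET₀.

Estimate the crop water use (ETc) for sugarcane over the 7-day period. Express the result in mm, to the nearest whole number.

Tmean = (43.1 + 14.7)/2 = 28.90 °C
ET₀ = 0.0023 × 17.04 × (28.90 + 17.8) × √28.4 = 0.0023 × 17.04 × 46.70 × 5.3292 = 9.7539 mm/d
ETc = Kc × ET₀ = 1.19 × 9.7539 = 11.6071 mm/d
Over 7 days: 11.6071 × 7 = 81.250 mm

81 mm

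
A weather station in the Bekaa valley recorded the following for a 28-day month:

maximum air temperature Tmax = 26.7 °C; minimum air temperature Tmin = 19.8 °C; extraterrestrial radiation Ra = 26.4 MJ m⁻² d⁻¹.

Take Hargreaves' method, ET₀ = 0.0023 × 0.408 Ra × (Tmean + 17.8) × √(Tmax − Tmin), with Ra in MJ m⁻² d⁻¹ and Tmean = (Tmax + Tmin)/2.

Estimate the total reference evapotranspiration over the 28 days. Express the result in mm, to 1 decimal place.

Tmean = (26.7 + 19.8)/2 = 23.25 °C
0.408 Ra = 0.408 × 26.4 = 10.7712 mm/d equivalent
ET₀ = 0.0023 × 10.7712 × (23.25 + 17.8) × √6.9 = 0.0023 × 10.7712 × 41.05 × 2.6268 = 2.6714 mm/d
Over 28 days: 2.6714 × 28 = 74.799 mm

74.8 mm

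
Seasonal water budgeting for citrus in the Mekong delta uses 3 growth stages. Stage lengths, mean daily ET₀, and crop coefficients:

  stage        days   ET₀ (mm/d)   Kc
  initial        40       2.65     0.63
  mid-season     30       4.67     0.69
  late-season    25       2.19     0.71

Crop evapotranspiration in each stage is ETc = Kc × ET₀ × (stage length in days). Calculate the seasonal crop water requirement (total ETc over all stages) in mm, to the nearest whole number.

initial: 0.63 × 2.65 × 40 = 66.78 mm
mid-season: 0.69 × 4.67 × 30 = 96.67 mm
late-season: 0.71 × 2.19 × 25 = 38.87 mm
Seasonal total = 202.32 mm

202 mm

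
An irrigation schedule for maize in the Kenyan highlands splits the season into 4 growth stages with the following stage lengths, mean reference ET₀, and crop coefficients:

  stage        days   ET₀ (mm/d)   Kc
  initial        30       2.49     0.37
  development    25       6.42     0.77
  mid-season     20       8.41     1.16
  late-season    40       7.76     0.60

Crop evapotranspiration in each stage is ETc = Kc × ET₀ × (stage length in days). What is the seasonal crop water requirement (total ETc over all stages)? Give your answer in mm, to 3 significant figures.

533 mm

initial: 0.37 × 2.49 × 30 = 27.64 mm
development: 0.77 × 6.42 × 25 = 123.59 mm
mid-season: 1.16 × 8.41 × 20 = 195.11 mm
late-season: 0.60 × 7.76 × 40 = 186.24 mm
Seasonal total = 532.58 mm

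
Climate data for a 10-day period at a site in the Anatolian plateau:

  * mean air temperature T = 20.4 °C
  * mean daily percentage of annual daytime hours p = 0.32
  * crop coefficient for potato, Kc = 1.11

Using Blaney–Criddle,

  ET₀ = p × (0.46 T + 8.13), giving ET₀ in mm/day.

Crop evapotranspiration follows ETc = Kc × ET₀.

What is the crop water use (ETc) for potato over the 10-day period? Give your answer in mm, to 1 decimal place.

ET₀ = 0.32 × (0.46 × 20.4 + 8.13) = 0.32 × 17.514 = 5.6045 mm/d
ETc = Kc × ET₀ = 1.11 × 5.6045 = 6.2210 mm/d
Over 10 days: 6.2210 × 10 = 62.210 mm

62.2 mm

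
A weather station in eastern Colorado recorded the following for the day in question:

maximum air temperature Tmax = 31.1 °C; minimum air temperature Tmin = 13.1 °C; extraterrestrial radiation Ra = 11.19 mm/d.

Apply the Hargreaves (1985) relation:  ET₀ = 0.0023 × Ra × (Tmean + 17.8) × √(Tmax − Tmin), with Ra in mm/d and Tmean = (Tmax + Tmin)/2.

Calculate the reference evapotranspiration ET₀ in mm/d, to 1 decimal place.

4.4 mm/d

Tmean = (31.1 + 13.1)/2 = 22.10 °C
ET₀ = 0.0023 × 11.19 × (22.10 + 17.8) × √18.0 = 0.0023 × 11.19 × 39.90 × 4.2426 = 4.3568 mm/d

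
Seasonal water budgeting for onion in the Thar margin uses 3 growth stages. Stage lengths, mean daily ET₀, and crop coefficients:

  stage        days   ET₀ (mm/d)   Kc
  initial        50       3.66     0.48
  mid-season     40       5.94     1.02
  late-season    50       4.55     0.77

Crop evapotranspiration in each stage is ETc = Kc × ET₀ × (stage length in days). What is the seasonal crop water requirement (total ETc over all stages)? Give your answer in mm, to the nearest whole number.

505 mm

initial: 0.48 × 3.66 × 50 = 87.84 mm
mid-season: 1.02 × 5.94 × 40 = 242.35 mm
late-season: 0.77 × 4.55 × 50 = 175.18 mm
Seasonal total = 505.37 mm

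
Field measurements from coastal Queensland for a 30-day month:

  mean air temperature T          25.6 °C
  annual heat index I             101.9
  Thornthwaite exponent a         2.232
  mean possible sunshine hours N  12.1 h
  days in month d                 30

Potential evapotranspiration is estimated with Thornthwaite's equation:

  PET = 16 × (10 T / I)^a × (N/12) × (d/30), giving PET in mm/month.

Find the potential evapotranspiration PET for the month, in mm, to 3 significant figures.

10T/I = 10 × 25.6 / 101.9 = 2.5123
(10T/I)^a = 2.5123^2.232 = 7.8156
Uncorrected PET = 16 × 7.8156 = 125.050 mm
Correction = (N/12)(d/30) = (12.1/12)(30/30) = 1.0083
PET = 125.050 × 1.0083 = 126.088 mm/month

126 mm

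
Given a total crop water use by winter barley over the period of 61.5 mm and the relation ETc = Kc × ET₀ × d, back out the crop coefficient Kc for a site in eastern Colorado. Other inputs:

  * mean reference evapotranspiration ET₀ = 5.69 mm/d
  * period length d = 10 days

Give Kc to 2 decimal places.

1.08

ETc = Kc × ET₀ × d  ⇒  Kc = ETc / (ET₀ × d)
Kc = 61.5 / (5.69 × 10) = 61.5 / 56.90 = 1.0808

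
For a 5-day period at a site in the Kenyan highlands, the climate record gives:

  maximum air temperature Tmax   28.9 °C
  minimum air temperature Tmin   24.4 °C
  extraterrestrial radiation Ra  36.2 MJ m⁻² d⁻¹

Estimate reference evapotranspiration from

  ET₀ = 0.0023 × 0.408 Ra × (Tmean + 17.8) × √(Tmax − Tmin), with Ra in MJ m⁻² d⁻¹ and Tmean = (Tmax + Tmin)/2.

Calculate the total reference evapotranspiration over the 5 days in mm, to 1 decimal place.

Tmean = (28.9 + 24.4)/2 = 26.65 °C
0.408 Ra = 0.408 × 36.2 = 14.7696 mm/d equivalent
ET₀ = 0.0023 × 14.7696 × (26.65 + 17.8) × √4.5 = 0.0023 × 14.7696 × 44.45 × 2.1213 = 3.2031 mm/d
Over 5 days: 3.2031 × 5 = 16.016 mm

16.0 mm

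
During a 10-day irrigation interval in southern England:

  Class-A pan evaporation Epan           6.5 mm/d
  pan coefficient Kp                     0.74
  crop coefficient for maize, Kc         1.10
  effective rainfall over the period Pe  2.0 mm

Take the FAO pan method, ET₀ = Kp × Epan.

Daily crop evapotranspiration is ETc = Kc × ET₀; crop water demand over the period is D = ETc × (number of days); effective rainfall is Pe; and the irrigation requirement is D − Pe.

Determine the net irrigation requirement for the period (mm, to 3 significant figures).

ET₀ = 0.74 × 6.5 = 4.8100 mm/d
ETc = Kc × ET₀ = 1.10 × 4.8100 = 5.2910 mm/d
Crop demand D = ETc × 10 d = 5.2910 × 10 = 52.910 mm
D − Pe = 52.910 − 2.0 = 50.910 mm

50.9 mm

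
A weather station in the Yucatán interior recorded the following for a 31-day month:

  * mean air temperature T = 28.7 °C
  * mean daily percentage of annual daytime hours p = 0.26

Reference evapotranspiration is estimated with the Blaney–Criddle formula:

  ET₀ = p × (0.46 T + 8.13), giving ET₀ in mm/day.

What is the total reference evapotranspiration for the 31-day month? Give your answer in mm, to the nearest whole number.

172 mm

ET₀ = 0.26 × (0.46 × 28.7 + 8.13) = 0.26 × 21.332 = 5.5463 mm/d
Monthly total = 5.5463 × 31 = 171.935 mm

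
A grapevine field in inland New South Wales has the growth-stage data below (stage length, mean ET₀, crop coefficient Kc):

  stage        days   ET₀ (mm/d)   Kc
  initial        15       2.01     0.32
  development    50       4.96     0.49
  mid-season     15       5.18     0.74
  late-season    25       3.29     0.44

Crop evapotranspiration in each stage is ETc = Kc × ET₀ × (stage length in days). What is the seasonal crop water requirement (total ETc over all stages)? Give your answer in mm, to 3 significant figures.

225 mm

initial: 0.32 × 2.01 × 15 = 9.65 mm
development: 0.49 × 4.96 × 50 = 121.52 mm
mid-season: 0.74 × 5.18 × 15 = 57.50 mm
late-season: 0.44 × 3.29 × 25 = 36.19 mm
Seasonal total = 224.86 mm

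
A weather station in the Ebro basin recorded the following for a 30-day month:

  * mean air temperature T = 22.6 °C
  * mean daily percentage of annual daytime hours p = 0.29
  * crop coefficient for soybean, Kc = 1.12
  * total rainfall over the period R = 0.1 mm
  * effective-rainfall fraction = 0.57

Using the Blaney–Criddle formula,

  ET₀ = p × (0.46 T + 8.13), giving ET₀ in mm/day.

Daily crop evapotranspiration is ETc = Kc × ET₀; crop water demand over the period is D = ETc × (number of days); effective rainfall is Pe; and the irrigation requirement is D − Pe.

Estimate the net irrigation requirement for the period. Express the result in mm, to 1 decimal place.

ET₀ = 0.29 × (0.46 × 22.6 + 8.13) = 0.29 × 18.526 = 5.3725 mm/d
ETc = Kc × ET₀ = 1.12 × 5.3725 = 6.0172 mm/d
Crop demand D = ETc × 30 d = 6.0172 × 30 = 180.516 mm
Pe = 0.57 × 0.1 = 0.057 mm
D − Pe = 180.516 − 0.057 = 180.459 mm

180.5 mm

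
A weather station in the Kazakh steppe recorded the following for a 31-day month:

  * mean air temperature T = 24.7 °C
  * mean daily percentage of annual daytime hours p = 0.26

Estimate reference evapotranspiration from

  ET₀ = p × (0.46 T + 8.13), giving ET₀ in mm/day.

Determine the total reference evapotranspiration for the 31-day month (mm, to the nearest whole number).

ET₀ = 0.26 × (0.46 × 24.7 + 8.13) = 0.26 × 19.492 = 5.0679 mm/d
Monthly total = 5.0679 × 31 = 157.105 mm

157 mm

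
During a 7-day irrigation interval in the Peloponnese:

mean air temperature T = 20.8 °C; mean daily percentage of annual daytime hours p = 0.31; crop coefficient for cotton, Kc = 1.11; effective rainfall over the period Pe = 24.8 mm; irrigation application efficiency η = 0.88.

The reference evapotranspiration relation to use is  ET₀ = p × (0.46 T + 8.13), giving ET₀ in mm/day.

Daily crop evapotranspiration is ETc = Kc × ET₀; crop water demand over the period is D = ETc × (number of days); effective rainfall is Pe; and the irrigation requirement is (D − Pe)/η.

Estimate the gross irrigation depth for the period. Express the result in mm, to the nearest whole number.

ET₀ = 0.31 × (0.46 × 20.8 + 8.13) = 0.31 × 17.698 = 5.4864 mm/d
ETc = Kc × ET₀ = 1.11 × 5.4864 = 6.0899 mm/d
Crop demand D = ETc × 7 d = 6.0899 × 7 = 42.629 mm
D − Pe = 42.629 − 24.8 = 17.829 mm
Gross irrigation = 17.829 / 0.88 = 20.260 mm

20 mm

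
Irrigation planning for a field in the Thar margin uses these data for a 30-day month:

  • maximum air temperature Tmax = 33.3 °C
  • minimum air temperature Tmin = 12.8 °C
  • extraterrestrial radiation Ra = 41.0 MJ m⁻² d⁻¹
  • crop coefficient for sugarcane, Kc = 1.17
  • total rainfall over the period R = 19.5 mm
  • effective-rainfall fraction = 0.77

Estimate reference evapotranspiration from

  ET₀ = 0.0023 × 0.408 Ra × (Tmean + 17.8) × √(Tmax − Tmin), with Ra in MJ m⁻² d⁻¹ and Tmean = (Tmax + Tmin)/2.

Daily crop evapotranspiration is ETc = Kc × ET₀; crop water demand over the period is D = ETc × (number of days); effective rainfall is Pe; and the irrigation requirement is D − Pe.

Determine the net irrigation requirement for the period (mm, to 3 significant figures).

235 mm

Tmean = (33.3 + 12.8)/2 = 23.05 °C
0.408 Ra = 0.408 × 41.0 = 16.7280 mm/d equivalent
ET₀ = 0.0023 × 16.7280 × (23.05 + 17.8) × √20.5 = 0.0023 × 16.7280 × 40.85 × 4.5277 = 7.1161 mm/d
ETc = Kc × ET₀ = 1.17 × 7.1161 = 8.3258 mm/d
Crop demand D = ETc × 30 d = 8.3258 × 30 = 249.774 mm
Pe = 0.77 × 19.5 = 15.015 mm
D − Pe = 249.774 − 15.015 = 234.759 mm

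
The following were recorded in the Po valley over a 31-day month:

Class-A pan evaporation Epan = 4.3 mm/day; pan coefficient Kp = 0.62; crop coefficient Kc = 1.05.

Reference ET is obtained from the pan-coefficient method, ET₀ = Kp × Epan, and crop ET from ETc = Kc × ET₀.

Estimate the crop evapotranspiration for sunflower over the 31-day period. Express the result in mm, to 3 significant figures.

86.8 mm

ET₀ = 0.62 × 4.3 = 2.6660 mm/d
ETc = Kc × ET₀ = 1.05 × 2.6660 = 2.7993 mm/d
Over 31 days: 2.7993 × 31 = 86.778 mm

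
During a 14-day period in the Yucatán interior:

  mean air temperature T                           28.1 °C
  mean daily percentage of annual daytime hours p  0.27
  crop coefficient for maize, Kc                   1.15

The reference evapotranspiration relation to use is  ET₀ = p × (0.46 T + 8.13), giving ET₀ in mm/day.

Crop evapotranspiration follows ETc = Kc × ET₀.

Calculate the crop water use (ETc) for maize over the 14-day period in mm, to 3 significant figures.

ET₀ = 0.27 × (0.46 × 28.1 + 8.13) = 0.27 × 21.056 = 5.6851 mm/d
ETc = Kc × ET₀ = 1.15 × 5.6851 = 6.5379 mm/d
Over 14 days: 6.5379 × 14 = 91.531 mm

91.5 mm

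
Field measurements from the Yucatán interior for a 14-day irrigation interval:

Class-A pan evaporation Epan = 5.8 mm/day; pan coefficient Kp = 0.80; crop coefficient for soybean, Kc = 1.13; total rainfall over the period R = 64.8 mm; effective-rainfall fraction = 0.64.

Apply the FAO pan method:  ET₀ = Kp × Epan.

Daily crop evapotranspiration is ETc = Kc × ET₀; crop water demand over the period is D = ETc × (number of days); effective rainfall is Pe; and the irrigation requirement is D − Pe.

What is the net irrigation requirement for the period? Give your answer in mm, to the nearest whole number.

32 mm

ET₀ = 0.80 × 5.8 = 4.6400 mm/d
ETc = Kc × ET₀ = 1.13 × 4.6400 = 5.2432 mm/d
Crop demand D = ETc × 14 d = 5.2432 × 14 = 73.405 mm
Pe = 0.64 × 64.8 = 41.472 mm
D − Pe = 73.405 − 41.472 = 31.933 mm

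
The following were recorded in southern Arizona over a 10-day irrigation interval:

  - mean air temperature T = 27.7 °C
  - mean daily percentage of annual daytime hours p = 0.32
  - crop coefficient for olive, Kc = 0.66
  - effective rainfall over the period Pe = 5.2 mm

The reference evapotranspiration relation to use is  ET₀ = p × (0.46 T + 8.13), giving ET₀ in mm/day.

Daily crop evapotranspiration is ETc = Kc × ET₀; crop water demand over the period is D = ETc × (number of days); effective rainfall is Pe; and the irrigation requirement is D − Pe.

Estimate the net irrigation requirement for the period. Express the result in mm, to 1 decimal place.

ET₀ = 0.32 × (0.46 × 27.7 + 8.13) = 0.32 × 20.872 = 6.6790 mm/d
ETc = Kc × ET₀ = 0.66 × 6.6790 = 4.4081 mm/d
Crop demand D = ETc × 10 d = 4.4081 × 10 = 44.081 mm
D − Pe = 44.081 − 5.2 = 38.881 mm

38.9 mm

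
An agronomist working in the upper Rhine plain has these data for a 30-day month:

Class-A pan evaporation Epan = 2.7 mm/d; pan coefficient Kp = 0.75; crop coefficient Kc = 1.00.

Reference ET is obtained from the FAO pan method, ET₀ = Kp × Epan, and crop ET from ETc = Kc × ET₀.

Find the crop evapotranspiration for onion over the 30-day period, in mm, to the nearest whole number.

61 mm

ET₀ = 0.75 × 2.7 = 2.0250 mm/d
ETc = Kc × ET₀ = 1.00 × 2.0250 = 2.0250 mm/d
Over 30 days: 2.0250 × 30 = 60.750 mm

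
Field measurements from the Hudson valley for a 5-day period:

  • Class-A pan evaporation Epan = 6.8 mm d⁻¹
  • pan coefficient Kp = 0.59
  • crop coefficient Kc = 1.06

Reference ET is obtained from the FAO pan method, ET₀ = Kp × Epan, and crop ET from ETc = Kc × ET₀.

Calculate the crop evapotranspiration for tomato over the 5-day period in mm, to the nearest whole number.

ET₀ = 0.59 × 6.8 = 4.0120 mm/d
ETc = Kc × ET₀ = 1.06 × 4.0120 = 4.2527 mm/d
Over 5 days: 4.2527 × 5 = 21.264 mm

21 mm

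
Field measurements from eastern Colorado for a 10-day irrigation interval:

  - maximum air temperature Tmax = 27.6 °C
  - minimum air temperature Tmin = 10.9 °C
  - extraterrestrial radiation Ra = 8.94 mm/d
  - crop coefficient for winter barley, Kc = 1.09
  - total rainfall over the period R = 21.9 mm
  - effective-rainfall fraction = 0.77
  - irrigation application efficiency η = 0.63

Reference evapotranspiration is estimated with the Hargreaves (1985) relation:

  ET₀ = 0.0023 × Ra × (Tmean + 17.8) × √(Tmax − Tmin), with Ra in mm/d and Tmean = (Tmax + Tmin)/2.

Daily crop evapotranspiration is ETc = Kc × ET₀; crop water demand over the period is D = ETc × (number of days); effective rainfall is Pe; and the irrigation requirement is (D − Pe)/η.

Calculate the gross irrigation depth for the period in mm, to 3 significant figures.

Tmean = (27.6 + 10.9)/2 = 19.25 °C
ET₀ = 0.0023 × 8.94 × (19.25 + 17.8) × √16.7 = 0.0023 × 8.94 × 37.05 × 4.0866 = 3.1133 mm/d
ETc = Kc × ET₀ = 1.09 × 3.1133 = 3.3935 mm/d
Crop demand D = ETc × 10 d = 3.3935 × 10 = 33.935 mm
Pe = 0.77 × 21.9 = 16.863 mm
D − Pe = 33.935 − 16.863 = 17.072 mm
Gross irrigation = 17.072 / 0.63 = 27.098 mm

27.1 mm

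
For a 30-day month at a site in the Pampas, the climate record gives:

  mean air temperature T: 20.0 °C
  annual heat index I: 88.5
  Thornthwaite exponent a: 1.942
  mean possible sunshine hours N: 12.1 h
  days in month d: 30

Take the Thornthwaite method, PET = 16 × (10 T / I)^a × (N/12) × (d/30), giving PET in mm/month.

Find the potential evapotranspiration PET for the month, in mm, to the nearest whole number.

79 mm

10T/I = 10 × 20.0 / 88.5 = 2.2599
(10T/I)^a = 2.2599^1.942 = 4.8713
Uncorrected PET = 16 × 4.8713 = 77.941 mm
Correction = (N/12)(d/30) = (12.1/12)(30/30) = 1.0083
PET = 77.941 × 1.0083 = 78.588 mm/month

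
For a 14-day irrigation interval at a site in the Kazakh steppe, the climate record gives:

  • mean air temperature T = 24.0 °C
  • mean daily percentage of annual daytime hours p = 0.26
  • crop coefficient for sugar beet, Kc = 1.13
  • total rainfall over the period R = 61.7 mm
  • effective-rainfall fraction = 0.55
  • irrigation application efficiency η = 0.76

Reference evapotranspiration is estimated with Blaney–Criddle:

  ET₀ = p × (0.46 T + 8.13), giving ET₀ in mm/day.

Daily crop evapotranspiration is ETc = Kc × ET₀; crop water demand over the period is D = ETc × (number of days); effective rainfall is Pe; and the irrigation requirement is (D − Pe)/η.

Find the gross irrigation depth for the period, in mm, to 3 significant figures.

59.1 mm

ET₀ = 0.26 × (0.46 × 24.0 + 8.13) = 0.26 × 19.170 = 4.9842 mm/d
ETc = Kc × ET₀ = 1.13 × 4.9842 = 5.6321 mm/d
Crop demand D = ETc × 14 d = 5.6321 × 14 = 78.849 mm
Pe = 0.55 × 61.7 = 33.935 mm
D − Pe = 78.849 − 33.935 = 44.914 mm
Gross irrigation = 44.914 / 0.76 = 59.097 mm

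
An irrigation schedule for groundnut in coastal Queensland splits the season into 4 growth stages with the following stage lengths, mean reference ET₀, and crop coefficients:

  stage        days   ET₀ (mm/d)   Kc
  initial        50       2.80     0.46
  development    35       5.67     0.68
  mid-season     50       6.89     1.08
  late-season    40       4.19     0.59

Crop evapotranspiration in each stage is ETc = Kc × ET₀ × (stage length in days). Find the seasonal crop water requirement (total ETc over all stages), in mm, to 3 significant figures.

670 mm

initial: 0.46 × 2.80 × 50 = 64.40 mm
development: 0.68 × 5.67 × 35 = 134.95 mm
mid-season: 1.08 × 6.89 × 50 = 372.06 mm
late-season: 0.59 × 4.19 × 40 = 98.88 mm
Seasonal total = 670.29 mm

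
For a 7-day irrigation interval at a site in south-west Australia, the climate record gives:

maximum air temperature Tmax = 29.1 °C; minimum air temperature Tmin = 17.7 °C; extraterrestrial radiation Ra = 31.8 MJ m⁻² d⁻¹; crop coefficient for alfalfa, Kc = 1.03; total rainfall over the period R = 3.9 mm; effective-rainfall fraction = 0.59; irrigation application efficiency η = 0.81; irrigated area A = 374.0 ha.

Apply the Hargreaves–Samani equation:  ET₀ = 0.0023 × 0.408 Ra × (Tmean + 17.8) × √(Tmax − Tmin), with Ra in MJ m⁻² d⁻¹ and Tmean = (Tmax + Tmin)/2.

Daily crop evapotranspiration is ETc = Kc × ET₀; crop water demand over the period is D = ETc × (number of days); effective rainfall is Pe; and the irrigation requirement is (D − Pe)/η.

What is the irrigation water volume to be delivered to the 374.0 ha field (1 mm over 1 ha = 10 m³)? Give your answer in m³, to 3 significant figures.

128000 m³

Tmean = (29.1 + 17.7)/2 = 23.40 °C
0.408 Ra = 0.408 × 31.8 = 12.9744 mm/d equivalent
ET₀ = 0.0023 × 12.9744 × (23.40 + 17.8) × √11.4 = 0.0023 × 12.9744 × 41.20 × 3.3764 = 4.1511 mm/d
ETc = Kc × ET₀ = 1.03 × 4.1511 = 4.2756 mm/d
Crop demand D = ETc × 7 d = 4.2756 × 7 = 29.929 mm
Pe = 0.59 × 3.9 = 2.301 mm
D − Pe = 29.929 − 2.301 = 27.628 mm
Gross irrigation = 27.628 / 0.81 = 34.109 mm
Volume = 34.109 mm × 374.0 ha × 10 = 127567.7 m³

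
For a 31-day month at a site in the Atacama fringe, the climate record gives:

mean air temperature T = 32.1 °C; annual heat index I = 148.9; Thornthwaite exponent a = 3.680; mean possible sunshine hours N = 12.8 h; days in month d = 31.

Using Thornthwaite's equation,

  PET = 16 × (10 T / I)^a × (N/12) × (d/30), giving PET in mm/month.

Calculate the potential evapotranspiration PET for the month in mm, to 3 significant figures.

10T/I = 10 × 32.1 / 148.9 = 2.1558
(10T/I)^a = 2.1558^3.680 = 16.8919
Uncorrected PET = 16 × 16.8919 = 270.270 mm
Correction = (N/12)(d/30) = (12.8/12)(31/30) = 1.1022
PET = 270.270 × 1.1022 = 297.892 mm/month

298 mm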